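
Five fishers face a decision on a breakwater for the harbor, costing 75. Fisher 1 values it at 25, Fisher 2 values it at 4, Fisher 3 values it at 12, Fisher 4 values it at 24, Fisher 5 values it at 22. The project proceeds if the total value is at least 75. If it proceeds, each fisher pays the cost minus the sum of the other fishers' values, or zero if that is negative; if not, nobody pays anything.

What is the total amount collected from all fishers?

35

Total value 87 ≥ cost 75, so it is built.
Fisher 1: others sum to 62; max(0, 75 - 62) = 13.
Fisher 2: others sum to 83; max(0, 75 - 83) = 0.
Fisher 3: others sum to 75; max(0, 75 - 75) = 0.
Fisher 4: others sum to 63; max(0, 75 - 63) = 12.
Fisher 5: others sum to 65; max(0, 75 - 65) = 10.
Total collected = 13 + 0 + 0 + 12 + 10 = 35.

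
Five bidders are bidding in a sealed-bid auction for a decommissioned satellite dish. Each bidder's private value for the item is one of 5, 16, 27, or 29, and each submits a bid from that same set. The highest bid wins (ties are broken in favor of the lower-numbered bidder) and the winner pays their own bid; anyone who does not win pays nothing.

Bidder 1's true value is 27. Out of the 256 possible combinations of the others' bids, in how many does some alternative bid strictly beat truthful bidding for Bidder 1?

16

Others bid (5, 5, 5, 5): truth gives 0; bid 5 gives 22 > 0. Violating.
Others bid (5, 5, 5, 16): truth gives 0; bid 16 gives 11 > 0. Violating.
Others bid (5, 5, 16, 5): truth gives 0; bid 16 gives 11 > 0. Violating.
Others bid (5, 5, 16, 16): truth gives 0; bid 16 gives 11 > 0. Violating.
Others bid (5, 5, 5, 27): truth gives 0; no alternative beats it.
Others bid (5, 5, 5, 29): truth gives 0; no alternative beats it.
(Checking all 256 profiles: 16 have a profitable deviation, 240 do not.)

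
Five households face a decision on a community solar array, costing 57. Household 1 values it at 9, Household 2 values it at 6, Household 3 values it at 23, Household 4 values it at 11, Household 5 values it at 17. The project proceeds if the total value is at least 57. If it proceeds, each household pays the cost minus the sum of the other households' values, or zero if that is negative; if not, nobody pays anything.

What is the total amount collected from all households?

24

Total value 66 ≥ cost 57, so it is built.
Household 1: others sum to 57; max(0, 57 - 57) = 0.
Household 2: others sum to 60; max(0, 57 - 60) = 0.
Household 3: others sum to 43; max(0, 57 - 43) = 14.
Household 4: others sum to 55; max(0, 57 - 55) = 2.
Household 5: others sum to 49; max(0, 57 - 49) = 8.
Total collected = 0 + 0 + 14 + 2 + 8 = 24.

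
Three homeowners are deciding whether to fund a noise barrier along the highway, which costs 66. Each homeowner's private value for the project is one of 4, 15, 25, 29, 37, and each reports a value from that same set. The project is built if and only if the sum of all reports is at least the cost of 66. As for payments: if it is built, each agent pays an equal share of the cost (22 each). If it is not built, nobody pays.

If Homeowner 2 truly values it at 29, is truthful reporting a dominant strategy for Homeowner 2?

Consider the case where Homeowner 1 reports 4 and Homeowner 3 reports 25.
Truthful report 29: project not built, utility 0.
Report 37 instead: project built, pays 22, utility 29 - 22 = 7.
Since 7 > 0, reporting 37 is strictly better here, so truthful reporting is not dominant.

No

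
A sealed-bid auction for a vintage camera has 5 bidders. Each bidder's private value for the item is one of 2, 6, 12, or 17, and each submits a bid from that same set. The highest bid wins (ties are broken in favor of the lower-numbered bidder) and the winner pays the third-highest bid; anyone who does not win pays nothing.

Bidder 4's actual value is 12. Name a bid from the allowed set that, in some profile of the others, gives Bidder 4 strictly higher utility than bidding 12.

17

Suppose Bidder 1 bids 2, Bidder 2 bids 2, Bidder 3 bids 2 and Bidder 5 bids 17.
Bid 12: loses, pays 0, utility 0.
Bid 17: wins, pays 2, utility 12 - 2 = 10.
So bidding 17 beats truth here (10 > 0).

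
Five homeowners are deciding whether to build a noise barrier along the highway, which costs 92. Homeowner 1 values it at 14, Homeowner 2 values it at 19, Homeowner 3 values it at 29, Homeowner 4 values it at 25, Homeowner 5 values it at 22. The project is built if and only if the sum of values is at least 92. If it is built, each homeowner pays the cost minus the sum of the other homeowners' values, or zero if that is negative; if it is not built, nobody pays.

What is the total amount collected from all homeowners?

Total value 109 ≥ cost 92, so it is built.
Homeowner 1: others sum to 95; max(0, 92 - 95) = 0.
Homeowner 2: others sum to 90; max(0, 92 - 90) = 2.
Homeowner 3: others sum to 80; max(0, 92 - 80) = 12.
Homeowner 4: others sum to 84; max(0, 92 - 84) = 8.
Homeowner 5: others sum to 87; max(0, 92 - 87) = 5.
Total collected = 0 + 2 + 12 + 8 + 5 = 27.

27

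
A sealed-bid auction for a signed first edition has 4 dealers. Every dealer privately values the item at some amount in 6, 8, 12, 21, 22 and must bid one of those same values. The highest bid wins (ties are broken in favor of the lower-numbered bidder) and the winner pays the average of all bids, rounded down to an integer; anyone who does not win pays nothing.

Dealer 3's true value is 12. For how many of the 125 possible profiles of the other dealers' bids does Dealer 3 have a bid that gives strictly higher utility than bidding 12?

Others bid (6, 6, 6): truth gives 5; bid 8 gives 6 > 5. Violating.
Others bid (6, 6, 8): truth gives 4; bid 8 gives 5 > 4. Violating.
Others bid (6, 12, 6): truth gives 0; bid 21 gives 1 > 0. Violating.
Others bid (6, 12, 8): truth gives 0; bid 21 gives 1 > 0. Violating.
Others bid (6, 6, 12): truth gives 3; no alternative beats it.
Others bid (6, 6, 21): truth gives 0; no alternative beats it.
(Checking all 125 profiles: 8 have a profitable deviation, 117 do not.)

8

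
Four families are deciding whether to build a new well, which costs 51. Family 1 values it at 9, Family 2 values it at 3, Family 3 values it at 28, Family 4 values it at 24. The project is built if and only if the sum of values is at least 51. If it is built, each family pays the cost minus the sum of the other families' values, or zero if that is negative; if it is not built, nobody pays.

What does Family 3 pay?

Total value 64 ≥ cost 51, so the project is built.
The other families' values sum to 36.
Cost minus that sum is 51 - 36 = 15.

15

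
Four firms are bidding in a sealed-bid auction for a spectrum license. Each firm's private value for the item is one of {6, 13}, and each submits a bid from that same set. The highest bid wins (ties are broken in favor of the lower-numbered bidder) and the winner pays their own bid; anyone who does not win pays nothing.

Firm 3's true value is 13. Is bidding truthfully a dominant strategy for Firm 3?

Check each profile of the others' bids and compare truth against every alternative bid.
Others bid (6, 6, 6): truth gives 0, best alternative gives 0.
Others bid (6, 6, 13): truth gives 0, best alternative gives 0.
Others bid (6, 13, 6): truth gives 0, best alternative gives 0.
Others bid (6, 13, 13): truth gives 0, best alternative gives 0.
Others bid (13, 6, 6): truth gives 0, best alternative gives 0.
Others bid (13, 6, 13): truth gives 0, best alternative gives 0.
(Remaining 2 profiles checked similarly; truth is weakly best in each.)
In every case the truthful bid is at least as good as any alternative, so it is a dominant strategy.

Yes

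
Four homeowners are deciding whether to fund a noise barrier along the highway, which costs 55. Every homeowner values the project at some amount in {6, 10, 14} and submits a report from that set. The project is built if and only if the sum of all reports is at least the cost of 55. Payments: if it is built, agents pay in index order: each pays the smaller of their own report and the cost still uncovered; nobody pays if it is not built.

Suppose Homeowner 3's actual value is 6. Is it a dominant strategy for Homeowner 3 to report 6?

Yes

Check each profile of the others' reports and compare truth against every alternative report.
Others report (6, 6, 6): truth gives 0, best alternative gives 0.
Others report (6, 6, 10): truth gives 0, best alternative gives 0.
Others report (6, 6, 14): truth gives 0, best alternative gives 0.
Others report (6, 10, 6): truth gives 0, best alternative gives 0.
Others report (6, 10, 10): truth gives 0, best alternative gives 0.
Others report (6, 10, 14): truth gives 0, best alternative gives 0.
(Remaining 21 profiles checked similarly; truth is weakly best in each.)
In every case the truthful report is at least as good as any alternative, so it is a dominant strategy.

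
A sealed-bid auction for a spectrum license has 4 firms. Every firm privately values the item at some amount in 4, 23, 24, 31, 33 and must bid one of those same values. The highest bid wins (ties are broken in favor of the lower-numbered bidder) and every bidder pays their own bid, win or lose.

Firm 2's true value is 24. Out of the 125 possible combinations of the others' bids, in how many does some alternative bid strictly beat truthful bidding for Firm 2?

111

Others bid (4, 4, 4): truth gives 0; bid 23 gives 1 > 0. Violating.
Others bid (4, 4, 23): truth gives 0; bid 23 gives 1 > 0. Violating.
Others bid (4, 4, 31): truth gives -24; bid 4 gives -4 > -24. Violating.
Others bid (4, 4, 33): truth gives -24; bid 4 gives -4 > -24. Violating.
Others bid (4, 4, 24): truth gives 0; no alternative beats it.
Others bid (4, 23, 24): truth gives 0; no alternative beats it.
(Checking all 125 profiles: 111 have a profitable deviation, 14 do not.)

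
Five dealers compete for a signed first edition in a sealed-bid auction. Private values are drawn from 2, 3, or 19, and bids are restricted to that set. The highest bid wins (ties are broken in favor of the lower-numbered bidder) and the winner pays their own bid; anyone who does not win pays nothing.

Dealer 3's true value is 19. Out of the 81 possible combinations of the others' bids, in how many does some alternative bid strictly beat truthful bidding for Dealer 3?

4

Others bid (2, 2, 2, 2): truth gives 0; bid 3 gives 16 > 0. Violating.
Others bid (2, 2, 2, 3): truth gives 0; bid 3 gives 16 > 0. Violating.
Others bid (2, 2, 3, 2): truth gives 0; bid 3 gives 16 > 0. Violating.
Others bid (2, 2, 3, 3): truth gives 0; bid 3 gives 16 > 0. Violating.
Others bid (2, 2, 2, 19): truth gives 0; no alternative beats it.
Others bid (2, 2, 3, 19): truth gives 0; no alternative beats it.
(Checking all 81 profiles: 4 have a profitable deviation, 77 do not.)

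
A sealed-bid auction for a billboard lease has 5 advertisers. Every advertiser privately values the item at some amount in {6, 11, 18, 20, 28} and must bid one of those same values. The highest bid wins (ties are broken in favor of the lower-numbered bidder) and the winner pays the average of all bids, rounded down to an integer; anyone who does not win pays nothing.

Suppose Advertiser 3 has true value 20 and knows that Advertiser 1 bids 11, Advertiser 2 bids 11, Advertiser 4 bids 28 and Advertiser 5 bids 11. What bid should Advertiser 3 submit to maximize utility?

Bid 6: loses, pays 0, utility 0.
Bid 11: loses, pays 0, utility 0.
Bid 18: loses, pays 0, utility 0.
Bid 20: loses, pays 0, utility 0.
Bid 28: wins, pays 17, utility 20 - 17 = 3.
The best choice is 28 with utility 3.

28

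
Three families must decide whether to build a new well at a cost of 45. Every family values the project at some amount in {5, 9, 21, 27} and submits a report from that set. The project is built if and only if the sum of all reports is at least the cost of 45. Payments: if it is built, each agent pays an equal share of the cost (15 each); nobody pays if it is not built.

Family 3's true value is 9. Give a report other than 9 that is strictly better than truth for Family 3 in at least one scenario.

Suppose Family 1 reports 9 and Family 2 reports 27.
Report 9: project built, pays 15, utility 9 - 15 = -6.
Report 5: project not built, utility 0.
So reporting 5 beats truth here (0 > -6).

5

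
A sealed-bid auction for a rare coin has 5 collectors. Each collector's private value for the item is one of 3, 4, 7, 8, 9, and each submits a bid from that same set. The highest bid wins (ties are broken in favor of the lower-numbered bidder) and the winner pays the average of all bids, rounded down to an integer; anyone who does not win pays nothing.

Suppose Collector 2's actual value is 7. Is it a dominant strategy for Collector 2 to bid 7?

Consider the case where Collector 1 bids 3, Collector 3 bids 3, Collector 4 bids 3 and Collector 5 bids 4.
Truthful bid 7: wins, pays 4, utility 7 - 4 = 3.
Bid 4 instead: wins, pays 3, utility 7 - 3 = 4.
Since 4 > 3, bidding 4 is strictly better here, so truthful bidding is not dominant.

No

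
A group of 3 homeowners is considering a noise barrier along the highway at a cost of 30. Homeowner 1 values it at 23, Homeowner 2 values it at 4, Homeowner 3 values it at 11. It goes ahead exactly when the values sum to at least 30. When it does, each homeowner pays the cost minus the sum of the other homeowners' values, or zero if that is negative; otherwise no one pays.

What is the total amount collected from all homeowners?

18

Total value 38 ≥ cost 30, so it is built.
Homeowner 1: others sum to 15; max(0, 30 - 15) = 15.
Homeowner 2: others sum to 34; max(0, 30 - 34) = 0.
Homeowner 3: others sum to 27; max(0, 30 - 27) = 3.
Total collected = 15 + 0 + 3 = 18.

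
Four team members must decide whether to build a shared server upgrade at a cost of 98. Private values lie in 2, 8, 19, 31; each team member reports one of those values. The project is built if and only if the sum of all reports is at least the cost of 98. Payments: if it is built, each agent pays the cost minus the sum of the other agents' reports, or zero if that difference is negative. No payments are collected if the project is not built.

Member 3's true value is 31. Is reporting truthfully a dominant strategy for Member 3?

Yes

Check each profile of the others' reports and compare truth against every alternative report.
Others report (8, 31, 31): truth gives 3, best alternative gives 0.
Others report (31, 8, 31): truth gives 3, best alternative gives 0.
Others report (31, 31, 8): truth gives 3, best alternative gives 0.
Others report (19, 19, 31): truth gives 2, best alternative gives 0.
Others report (19, 31, 19): truth gives 2, best alternative gives 0.
Others report (31, 19, 19): truth gives 2, best alternative gives 0.
(Remaining 58 profiles checked similarly; truth is weakly best in each.)
In every case the truthful report is at least as good as any alternative, so it is a dominant strategy.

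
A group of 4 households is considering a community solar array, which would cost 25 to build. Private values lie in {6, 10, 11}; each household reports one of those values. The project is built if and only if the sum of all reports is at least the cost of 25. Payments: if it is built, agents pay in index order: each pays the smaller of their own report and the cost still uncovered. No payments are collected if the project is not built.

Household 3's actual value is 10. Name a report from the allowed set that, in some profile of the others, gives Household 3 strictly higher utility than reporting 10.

6

Suppose Household 1 reports 6, Household 2 reports 6 and Household 4 reports 10.
Report 10: project built, pays 10, utility 10 - 10 = 0.
Report 6: project built, pays 6, utility 10 - 6 = 4.
So reporting 6 beats truth here (4 > 0).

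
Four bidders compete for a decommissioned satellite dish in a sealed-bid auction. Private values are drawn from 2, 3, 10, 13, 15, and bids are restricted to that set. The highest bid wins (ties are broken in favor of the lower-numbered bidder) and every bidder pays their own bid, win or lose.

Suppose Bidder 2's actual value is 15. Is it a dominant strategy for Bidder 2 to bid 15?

No

Consider the case where Bidder 1 bids 2, Bidder 3 bids 2 and Bidder 4 bids 2.
Truthful bid 15: wins, pays 15, utility 15 - 15 = 0.
Bid 3 instead: wins, pays 3, utility 15 - 3 = 12.
Since 12 > 0, bidding 3 is strictly better here, so truthful bidding is not dominant.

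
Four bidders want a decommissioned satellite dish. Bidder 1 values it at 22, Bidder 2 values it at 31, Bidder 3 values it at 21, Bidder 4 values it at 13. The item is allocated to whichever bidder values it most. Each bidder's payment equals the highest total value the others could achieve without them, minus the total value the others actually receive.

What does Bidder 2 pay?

Bidder 2 has the highest value and receives the item.
Without Bidder 2, the item would go to the next-highest value, 22, so the others could achieve 22.
With Bidder 2 present and winning, the others receive nothing, so their total is 0.
Payment = 22 - 0 = 22.

22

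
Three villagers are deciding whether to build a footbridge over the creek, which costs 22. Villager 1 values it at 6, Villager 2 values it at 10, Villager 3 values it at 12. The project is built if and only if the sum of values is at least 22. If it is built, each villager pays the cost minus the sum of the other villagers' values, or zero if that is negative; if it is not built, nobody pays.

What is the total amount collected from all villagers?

Total value 28 ≥ cost 22, so it is built.
Villager 1: others sum to 22; max(0, 22 - 22) = 0.
Villager 2: others sum to 18; max(0, 22 - 18) = 4.
Villager 3: others sum to 16; max(0, 22 - 16) = 6.
Total collected = 0 + 4 + 6 = 10.

10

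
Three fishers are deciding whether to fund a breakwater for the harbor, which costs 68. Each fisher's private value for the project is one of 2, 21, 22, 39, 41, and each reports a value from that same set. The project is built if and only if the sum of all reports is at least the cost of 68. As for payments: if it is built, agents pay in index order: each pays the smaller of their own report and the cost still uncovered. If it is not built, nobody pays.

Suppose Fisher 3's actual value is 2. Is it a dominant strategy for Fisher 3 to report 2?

Check each profile of the others' reports and compare truth against every alternative report.
Others report (21, 39): truth gives 0, best alternative gives -6.
Others report (39, 21): truth gives 0, best alternative gives -6.
Others report (22, 39): truth gives 0, best alternative gives -5.
Others report (39, 22): truth gives 0, best alternative gives -5.
Others report (21, 41): truth gives 0, best alternative gives -4.
Others report (41, 21): truth gives 0, best alternative gives -4.
(Remaining 19 profiles checked similarly; truth is weakly best in each.)
In every case the truthful report is at least as good as any alternative, so it is a dominant strategy.

Yes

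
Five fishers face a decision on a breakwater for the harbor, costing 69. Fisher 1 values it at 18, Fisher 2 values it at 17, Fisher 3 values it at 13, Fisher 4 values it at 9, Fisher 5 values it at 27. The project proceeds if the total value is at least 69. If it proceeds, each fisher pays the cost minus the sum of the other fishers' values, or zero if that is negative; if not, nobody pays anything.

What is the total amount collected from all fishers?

Total value 84 ≥ cost 69, so it is built.
Fisher 1: others sum to 66; max(0, 69 - 66) = 3.
Fisher 2: others sum to 67; max(0, 69 - 67) = 2.
Fisher 3: others sum to 71; max(0, 69 - 71) = 0.
Fisher 4: others sum to 75; max(0, 69 - 75) = 0.
Fisher 5: others sum to 57; max(0, 69 - 57) = 12.
Total collected = 3 + 2 + 0 + 0 + 12 = 17.

17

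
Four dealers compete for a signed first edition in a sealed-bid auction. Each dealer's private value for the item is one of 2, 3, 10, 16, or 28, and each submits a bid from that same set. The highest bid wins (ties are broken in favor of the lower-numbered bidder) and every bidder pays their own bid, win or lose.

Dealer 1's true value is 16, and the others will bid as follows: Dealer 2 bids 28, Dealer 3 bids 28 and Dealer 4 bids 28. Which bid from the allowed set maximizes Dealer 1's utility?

2

Bid 2: loses but pays 2, utility -2.
Bid 3: loses but pays 3, utility -3.
Bid 10: loses but pays 10, utility -10.
Bid 16: loses but pays 16, utility -16.
Bid 28: wins, pays 28, utility 16 - 28 = -12.
The best choice is 2 with utility -2.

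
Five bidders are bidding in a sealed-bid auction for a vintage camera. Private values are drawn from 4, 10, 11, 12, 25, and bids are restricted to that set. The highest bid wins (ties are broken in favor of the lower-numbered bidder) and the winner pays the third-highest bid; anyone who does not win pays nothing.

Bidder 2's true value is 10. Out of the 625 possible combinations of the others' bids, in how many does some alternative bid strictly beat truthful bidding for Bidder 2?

Others bid (4, 4, 4, 11): truth gives 0; bid 11 gives 6 > 0. Violating.
Others bid (4, 4, 4, 12): truth gives 0; bid 12 gives 6 > 0. Violating.
Others bid (4, 4, 4, 25): truth gives 0; bid 25 gives 6 > 0. Violating.
Others bid (4, 4, 11, 4): truth gives 0; bid 11 gives 6 > 0. Violating.
Others bid (4, 4, 4, 4): truth gives 6; no alternative beats it.
Others bid (4, 4, 4, 10): truth gives 6; no alternative beats it.
(Checking all 625 profiles: 12 have a profitable deviation, 613 do not.)

12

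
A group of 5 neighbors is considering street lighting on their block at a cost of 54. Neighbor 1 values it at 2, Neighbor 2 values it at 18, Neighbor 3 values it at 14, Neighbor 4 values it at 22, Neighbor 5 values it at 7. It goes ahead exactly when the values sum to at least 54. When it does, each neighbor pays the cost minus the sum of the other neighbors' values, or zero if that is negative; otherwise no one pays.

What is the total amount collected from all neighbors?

Total value 63 ≥ cost 54, so it is built.
Neighbor 1: others sum to 61; max(0, 54 - 61) = 0.
Neighbor 2: others sum to 45; max(0, 54 - 45) = 9.
Neighbor 3: others sum to 49; max(0, 54 - 49) = 5.
Neighbor 4: others sum to 41; max(0, 54 - 41) = 13.
Neighbor 5: others sum to 56; max(0, 54 - 56) = 0.
Total collected = 0 + 9 + 5 + 13 + 0 = 27.

27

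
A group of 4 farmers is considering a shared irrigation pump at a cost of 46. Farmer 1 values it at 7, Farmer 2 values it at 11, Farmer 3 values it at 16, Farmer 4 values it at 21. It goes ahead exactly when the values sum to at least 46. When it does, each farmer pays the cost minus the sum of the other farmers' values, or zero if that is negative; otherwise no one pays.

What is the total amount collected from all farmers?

Total value 55 ≥ cost 46, so it is built.
Farmer 1: others sum to 48; max(0, 46 - 48) = 0.
Farmer 2: others sum to 44; max(0, 46 - 44) = 2.
Farmer 3: others sum to 39; max(0, 46 - 39) = 7.
Farmer 4: others sum to 34; max(0, 46 - 34) = 12.
Total collected = 0 + 2 + 7 + 12 = 21.

21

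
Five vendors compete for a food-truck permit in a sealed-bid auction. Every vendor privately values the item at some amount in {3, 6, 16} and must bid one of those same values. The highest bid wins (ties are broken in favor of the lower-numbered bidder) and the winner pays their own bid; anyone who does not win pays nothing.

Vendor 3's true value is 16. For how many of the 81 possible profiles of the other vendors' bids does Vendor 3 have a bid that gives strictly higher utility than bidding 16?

Others bid (3, 3, 3, 3): truth gives 0; bid 6 gives 10 > 0. Violating.
Others bid (3, 3, 3, 6): truth gives 0; bid 6 gives 10 > 0. Violating.
Others bid (3, 3, 6, 3): truth gives 0; bid 6 gives 10 > 0. Violating.
Others bid (3, 3, 6, 6): truth gives 0; bid 6 gives 10 > 0. Violating.
Others bid (3, 3, 3, 16): truth gives 0; no alternative beats it.
Others bid (3, 3, 6, 16): truth gives 0; no alternative beats it.
(Checking all 81 profiles: 4 have a profitable deviation, 77 do not.)

4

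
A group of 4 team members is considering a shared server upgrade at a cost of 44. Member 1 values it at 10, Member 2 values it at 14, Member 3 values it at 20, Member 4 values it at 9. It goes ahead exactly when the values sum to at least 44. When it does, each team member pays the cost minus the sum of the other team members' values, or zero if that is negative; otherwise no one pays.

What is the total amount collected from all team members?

17

Total value 53 ≥ cost 44, so it is built.
Member 1: others sum to 43; max(0, 44 - 43) = 1.
Member 2: others sum to 39; max(0, 44 - 39) = 5.
Member 3: others sum to 33; max(0, 44 - 33) = 11.
Member 4: others sum to 44; max(0, 44 - 44) = 0.
Total collected = 1 + 5 + 11 + 0 = 17.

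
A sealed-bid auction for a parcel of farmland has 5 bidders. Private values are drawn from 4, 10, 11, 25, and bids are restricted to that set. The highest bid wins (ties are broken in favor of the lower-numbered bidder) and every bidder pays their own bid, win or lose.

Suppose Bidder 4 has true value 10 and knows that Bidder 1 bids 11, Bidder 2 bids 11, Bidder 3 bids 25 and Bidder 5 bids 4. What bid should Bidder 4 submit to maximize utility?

4

Bid 4: loses but pays 4, utility -4.
Bid 10: loses but pays 10, utility -10.
Bid 11: loses but pays 11, utility -11.
Bid 25: loses but pays 25, utility -25.
The best choice is 4 with utility -4.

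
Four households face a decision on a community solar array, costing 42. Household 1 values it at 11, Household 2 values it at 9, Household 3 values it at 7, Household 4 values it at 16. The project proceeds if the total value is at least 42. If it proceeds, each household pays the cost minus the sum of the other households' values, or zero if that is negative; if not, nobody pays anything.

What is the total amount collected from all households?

Total value 43 ≥ cost 42, so it is built.
Household 1: others sum to 32; max(0, 42 - 32) = 10.
Household 2: others sum to 34; max(0, 42 - 34) = 8.
Household 3: others sum to 36; max(0, 42 - 36) = 6.
Household 4: others sum to 27; max(0, 42 - 27) = 15.
Total collected = 10 + 8 + 6 + 15 = 39.

39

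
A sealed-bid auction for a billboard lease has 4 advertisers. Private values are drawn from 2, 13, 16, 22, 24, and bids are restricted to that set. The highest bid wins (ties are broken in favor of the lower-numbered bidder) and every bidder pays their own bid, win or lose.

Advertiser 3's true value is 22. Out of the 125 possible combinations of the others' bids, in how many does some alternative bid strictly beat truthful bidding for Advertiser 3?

101

Others bid (2, 2, 2): truth gives 0; bid 13 gives 9 > 0. Violating.
Others bid (2, 2, 13): truth gives 0; bid 13 gives 9 > 0. Violating.
Others bid (2, 2, 16): truth gives 0; bid 16 gives 6 > 0. Violating.
Others bid (2, 2, 24): truth gives -22; bid 2 gives -2 > -22. Violating.
Others bid (2, 2, 22): truth gives 0; no alternative beats it.
Others bid (2, 13, 22): truth gives 0; no alternative beats it.
(Checking all 125 profiles: 101 have a profitable deviation, 24 do not.)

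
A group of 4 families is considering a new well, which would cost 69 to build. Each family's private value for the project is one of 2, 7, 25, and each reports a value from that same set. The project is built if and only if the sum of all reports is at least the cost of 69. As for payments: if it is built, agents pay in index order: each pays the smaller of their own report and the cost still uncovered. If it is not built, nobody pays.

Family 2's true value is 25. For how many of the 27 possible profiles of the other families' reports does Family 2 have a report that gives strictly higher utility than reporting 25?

1

Others report (25, 25, 25): truth gives 0; report 2 gives 23 > 0. Violating.
Others report (2, 2, 2): truth gives 0; no alternative beats it.
Others report (2, 2, 7): truth gives 0; no alternative beats it.
(Checking all 27 profiles: 1 has a profitable deviation, 26 do not.)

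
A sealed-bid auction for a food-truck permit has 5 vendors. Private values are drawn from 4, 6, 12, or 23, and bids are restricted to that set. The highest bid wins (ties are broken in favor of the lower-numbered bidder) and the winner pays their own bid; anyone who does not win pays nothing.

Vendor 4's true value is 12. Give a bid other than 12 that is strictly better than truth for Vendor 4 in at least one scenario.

6

Suppose Vendor 1 bids 4, Vendor 2 bids 4, Vendor 3 bids 4 and Vendor 5 bids 4.
Bid 12: wins, pays 12, utility 12 - 12 = 0.
Bid 6: wins, pays 6, utility 12 - 6 = 6.
So bidding 6 beats truth here (6 > 0).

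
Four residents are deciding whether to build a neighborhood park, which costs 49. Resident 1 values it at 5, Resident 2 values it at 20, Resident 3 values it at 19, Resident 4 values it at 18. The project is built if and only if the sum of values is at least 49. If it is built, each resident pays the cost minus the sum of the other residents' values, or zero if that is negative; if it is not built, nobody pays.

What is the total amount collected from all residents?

Total value 62 ≥ cost 49, so it is built.
Resident 1: others sum to 57; max(0, 49 - 57) = 0.
Resident 2: others sum to 42; max(0, 49 - 42) = 7.
Resident 3: others sum to 43; max(0, 49 - 43) = 6.
Resident 4: others sum to 44; max(0, 49 - 44) = 5.
Total collected = 0 + 7 + 6 + 5 = 18.

18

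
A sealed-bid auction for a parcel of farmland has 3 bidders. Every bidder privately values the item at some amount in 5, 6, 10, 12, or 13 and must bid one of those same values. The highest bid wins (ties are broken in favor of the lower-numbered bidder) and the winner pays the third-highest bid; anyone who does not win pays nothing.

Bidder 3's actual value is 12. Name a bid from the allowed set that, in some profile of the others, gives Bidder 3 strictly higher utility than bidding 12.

Suppose Bidder 1 bids 5 and Bidder 2 bids 12.
Bid 12: loses, pays 0, utility 0.
Bid 13: wins, pays 5, utility 12 - 5 = 7.
So bidding 13 beats truth here (7 > 0).

13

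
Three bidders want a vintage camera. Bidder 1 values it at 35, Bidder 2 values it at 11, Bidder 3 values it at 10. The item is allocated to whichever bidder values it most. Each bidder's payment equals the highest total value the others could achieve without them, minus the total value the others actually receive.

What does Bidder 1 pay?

Bidder 1 has the highest value and receives the item.
Without Bidder 1, the item would go to the next-highest value, 11, so the others could achieve 11.
With Bidder 1 present and winning, the others receive nothing, so their total is 0.
Payment = 11 - 0 = 11.

11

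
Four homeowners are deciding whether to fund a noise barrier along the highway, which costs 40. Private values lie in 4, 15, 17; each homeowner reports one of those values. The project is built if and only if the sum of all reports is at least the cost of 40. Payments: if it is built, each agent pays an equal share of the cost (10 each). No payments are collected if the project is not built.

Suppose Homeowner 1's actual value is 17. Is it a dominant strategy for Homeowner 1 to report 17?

Check each profile of the others' reports and compare truth against every alternative report.
Others report (4, 4, 15): truth gives 7, best alternative gives 0.
Others report (4, 15, 4): truth gives 7, best alternative gives 0.
Others report (15, 4, 4): truth gives 7, best alternative gives 0.
Others report (4, 4, 17): truth gives 7, best alternative gives 7.
Others report (4, 15, 15): truth gives 7, best alternative gives 7.
Others report (4, 15, 17): truth gives 7, best alternative gives 7.
(Remaining 21 profiles checked similarly; truth is weakly best in each.)
In every case the truthful report is at least as good as any alternative, so it is a dominant strategy.

Yes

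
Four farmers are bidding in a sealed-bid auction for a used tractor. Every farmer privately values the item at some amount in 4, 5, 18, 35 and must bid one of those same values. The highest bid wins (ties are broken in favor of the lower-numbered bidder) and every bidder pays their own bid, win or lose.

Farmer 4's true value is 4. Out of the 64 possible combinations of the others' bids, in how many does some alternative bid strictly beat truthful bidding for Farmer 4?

Others bid (4, 4, 4): truth gives -4; bid 5 gives -1 > -4. Violating.
Others bid (4, 4, 5): truth gives -4; no alternative beats it.
Others bid (4, 4, 18): truth gives -4; no alternative beats it.
(Checking all 64 profiles: 1 has a profitable deviation, 63 do not.)

1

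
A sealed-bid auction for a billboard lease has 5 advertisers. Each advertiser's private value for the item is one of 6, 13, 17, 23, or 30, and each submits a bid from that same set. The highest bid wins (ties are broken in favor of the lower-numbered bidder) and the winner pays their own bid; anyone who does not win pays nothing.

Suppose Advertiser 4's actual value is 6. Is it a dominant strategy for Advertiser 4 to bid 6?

Check each profile of the others' bids and compare truth against every alternative bid.
Others bid (6, 6, 6, 6): truth gives 0, best alternative gives -7.
Others bid (6, 6, 6, 13): truth gives 0, best alternative gives -7.
Others bid (6, 6, 6, 17): truth gives 0, best alternative gives 0.
Others bid (6, 6, 6, 23): truth gives 0, best alternative gives 0.
Others bid (6, 6, 6, 30): truth gives 0, best alternative gives 0.
Others bid (6, 6, 13, 6): truth gives 0, best alternative gives 0.
(Remaining 619 profiles checked similarly; truth is weakly best in each.)
In every case the truthful bid is at least as good as any alternative, so it is a dominant strategy.

Yes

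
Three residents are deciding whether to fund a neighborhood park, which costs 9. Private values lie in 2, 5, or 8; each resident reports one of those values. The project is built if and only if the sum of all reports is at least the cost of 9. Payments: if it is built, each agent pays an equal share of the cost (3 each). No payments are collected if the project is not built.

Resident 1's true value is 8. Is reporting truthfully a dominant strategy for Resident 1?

Yes

Check each profile of the others' reports and compare truth against every alternative report.
Others report (2, 2): truth gives 5, best alternative gives 5.
Others report (2, 5): truth gives 5, best alternative gives 5.
Others report (2, 8): truth gives 5, best alternative gives 5.
Others report (5, 2): truth gives 5, best alternative gives 5.
Others report (5, 5): truth gives 5, best alternative gives 5.
Others report (5, 8): truth gives 5, best alternative gives 5.
(Remaining 3 profiles checked similarly; truth is weakly best in each.)
In every case the truthful report is at least as good as any alternative, so it is a dominant strategy.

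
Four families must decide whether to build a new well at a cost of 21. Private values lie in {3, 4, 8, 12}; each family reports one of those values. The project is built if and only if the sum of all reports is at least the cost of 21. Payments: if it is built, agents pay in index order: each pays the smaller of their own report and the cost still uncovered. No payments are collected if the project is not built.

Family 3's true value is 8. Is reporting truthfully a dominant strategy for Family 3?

No

Consider the case where Family 1 reports 3, Family 2 reports 3 and Family 4 reports 12.
Truthful report 8: project built, pays 8, utility 8 - 8 = 0.
Report 3 instead: project built, pays 3, utility 8 - 3 = 5.
Since 5 > 0, reporting 3 is strictly better here, so truthful reporting is not dominant.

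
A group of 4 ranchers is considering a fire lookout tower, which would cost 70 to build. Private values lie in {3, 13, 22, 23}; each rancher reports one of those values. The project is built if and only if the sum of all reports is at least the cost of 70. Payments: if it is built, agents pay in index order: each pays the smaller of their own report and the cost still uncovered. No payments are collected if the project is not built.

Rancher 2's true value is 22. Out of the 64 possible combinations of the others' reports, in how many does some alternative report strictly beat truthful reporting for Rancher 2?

20

Others report (13, 22, 22): truth gives 0; report 13 gives 9 > 0. Violating.
Others report (13, 22, 23): truth gives 0; report 13 gives 9 > 0. Violating.
Others report (13, 23, 22): truth gives 0; report 13 gives 9 > 0. Violating.
Others report (13, 23, 23): truth gives 0; report 13 gives 9 > 0. Violating.
Others report (3, 3, 3): truth gives 0; no alternative beats it.
Others report (3, 3, 13): truth gives 0; no alternative beats it.
(Checking all 64 profiles: 20 have a profitable deviation, 44 do not.)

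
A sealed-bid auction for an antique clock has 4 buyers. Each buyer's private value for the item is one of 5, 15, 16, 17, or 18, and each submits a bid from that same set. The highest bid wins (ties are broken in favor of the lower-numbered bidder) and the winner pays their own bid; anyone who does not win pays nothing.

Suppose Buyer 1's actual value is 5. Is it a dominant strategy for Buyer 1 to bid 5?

Yes

Check each profile of the others' bids and compare truth against every alternative bid.
Others bid (5, 5, 5): truth gives 0, best alternative gives -10.
Others bid (5, 5, 15): truth gives 0, best alternative gives -10.
Others bid (5, 15, 5): truth gives 0, best alternative gives -10.
Others bid (5, 15, 15): truth gives 0, best alternative gives -10.
Others bid (15, 5, 5): truth gives 0, best alternative gives -10.
Others bid (15, 5, 15): truth gives 0, best alternative gives -10.
(Remaining 119 profiles checked similarly; truth is weakly best in each.)
In every case the truthful bid is at least as good as any alternative, so it is a dominant strategy.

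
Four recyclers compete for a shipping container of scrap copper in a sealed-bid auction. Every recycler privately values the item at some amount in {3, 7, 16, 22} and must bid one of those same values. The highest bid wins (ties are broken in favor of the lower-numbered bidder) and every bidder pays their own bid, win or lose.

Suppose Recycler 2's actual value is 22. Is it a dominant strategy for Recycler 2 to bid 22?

Consider the case where Recycler 1 bids 3, Recycler 3 bids 3 and Recycler 4 bids 3.
Truthful bid 22: wins, pays 22, utility 22 - 22 = 0.
Bid 7 instead: wins, pays 7, utility 22 - 7 = 15.
Since 15 > 0, bidding 7 is strictly better here, so truthful bidding is not dominant.

No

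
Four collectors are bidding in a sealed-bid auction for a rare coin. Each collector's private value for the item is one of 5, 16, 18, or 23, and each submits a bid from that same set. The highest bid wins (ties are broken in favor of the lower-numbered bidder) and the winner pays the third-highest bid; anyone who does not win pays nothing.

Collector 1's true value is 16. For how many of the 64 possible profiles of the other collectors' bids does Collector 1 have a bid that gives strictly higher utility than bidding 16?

Others bid (5, 5, 18): truth gives 0; bid 18 gives 11 > 0. Violating.
Others bid (5, 5, 23): truth gives 0; bid 23 gives 11 > 0. Violating.
Others bid (5, 18, 5): truth gives 0; bid 18 gives 11 > 0. Violating.
Others bid (5, 23, 5): truth gives 0; bid 23 gives 11 > 0. Violating.
Others bid (5, 5, 5): truth gives 11; no alternative beats it.
Others bid (5, 5, 16): truth gives 11; no alternative beats it.
(Checking all 64 profiles: 6 have a profitable deviation, 58 do not.)

6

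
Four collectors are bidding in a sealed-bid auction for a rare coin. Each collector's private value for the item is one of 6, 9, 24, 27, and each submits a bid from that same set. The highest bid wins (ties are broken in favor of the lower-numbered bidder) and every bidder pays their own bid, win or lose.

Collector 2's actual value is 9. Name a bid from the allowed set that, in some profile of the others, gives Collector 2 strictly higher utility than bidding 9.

6

Suppose Collector 1 bids 6, Collector 3 bids 6 and Collector 4 bids 24.
Bid 9: loses but pays 9, utility -9.
Bid 6: loses but pays 6, utility -6.
So bidding 6 beats truth here (-6 > -9).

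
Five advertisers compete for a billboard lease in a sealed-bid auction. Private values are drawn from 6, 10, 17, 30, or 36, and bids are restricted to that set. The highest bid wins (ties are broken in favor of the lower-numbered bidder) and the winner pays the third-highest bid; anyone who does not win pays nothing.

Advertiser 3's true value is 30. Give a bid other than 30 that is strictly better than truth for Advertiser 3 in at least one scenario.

Suppose Advertiser 1 bids 6, Advertiser 2 bids 6, Advertiser 4 bids 6 and Advertiser 5 bids 36.
Bid 30: loses, pays 0, utility 0.
Bid 36: wins, pays 6, utility 30 - 6 = 24.
So bidding 36 beats truth here (24 > 0).

36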